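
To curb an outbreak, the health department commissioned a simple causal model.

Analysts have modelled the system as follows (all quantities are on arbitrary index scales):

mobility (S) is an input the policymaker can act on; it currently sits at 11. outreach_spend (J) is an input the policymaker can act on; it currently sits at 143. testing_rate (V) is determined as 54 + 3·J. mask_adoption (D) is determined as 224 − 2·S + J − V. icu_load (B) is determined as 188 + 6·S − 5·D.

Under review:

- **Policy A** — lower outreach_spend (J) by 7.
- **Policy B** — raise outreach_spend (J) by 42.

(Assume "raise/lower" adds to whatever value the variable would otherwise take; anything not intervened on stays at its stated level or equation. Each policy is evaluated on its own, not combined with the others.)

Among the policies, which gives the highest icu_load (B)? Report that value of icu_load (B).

1364

Policy A (J − 7):
  S = 11
  J = 143 − 7 = 136
  V = 54 + 3·136 = 462
  D = 224 − 2·11 + 136 − 462 = -124
  B = 188 + 6·11 − 5·(-124) = 874
Policy B (J + 42):
  S = 11
  J = 143 + 42 = 185
  V = 54 + 3·185 = 609
  D = 224 − 2·11 + 185 − 609 = -222
  B = 188 + 6·11 − 5·(-222) = 1364
Comparing — Policy A: B=874, Policy B: B=1364. Highest is 1364 (Policy B).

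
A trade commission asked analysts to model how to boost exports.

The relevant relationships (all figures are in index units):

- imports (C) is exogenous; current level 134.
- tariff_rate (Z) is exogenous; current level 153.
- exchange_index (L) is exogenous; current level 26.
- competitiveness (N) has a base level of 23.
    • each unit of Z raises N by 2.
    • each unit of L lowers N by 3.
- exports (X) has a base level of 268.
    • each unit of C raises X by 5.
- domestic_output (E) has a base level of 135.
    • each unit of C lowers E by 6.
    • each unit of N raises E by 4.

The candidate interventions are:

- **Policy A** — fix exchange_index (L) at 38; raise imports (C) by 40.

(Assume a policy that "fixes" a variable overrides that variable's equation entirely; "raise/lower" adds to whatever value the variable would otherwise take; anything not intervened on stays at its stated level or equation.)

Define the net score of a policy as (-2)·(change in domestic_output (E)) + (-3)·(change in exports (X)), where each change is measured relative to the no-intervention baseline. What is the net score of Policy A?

Baseline:
  C = 134
  Z = 153
  L = 26
  N = 23 + 2·153 − 3·26 = 251
  X = 268 + 5·134 = 938
  E = 135 − 6·134 + 4·251 = 335
Policy A (L := 38, C + 40):
  C = 134 + 40 = 174
  Z = 153
  L = 38
  N = 23 + 2·153 − 3·38 = 215
  X = 268 + 5·174 = 1138
  E = 135 − 6·174 + 4·215 = -49
ΔE = -49 − 335 = -384; ΔX = 1138 − 938 = 200
Score = (-2)·(-384) + (-3)·200 = 168

168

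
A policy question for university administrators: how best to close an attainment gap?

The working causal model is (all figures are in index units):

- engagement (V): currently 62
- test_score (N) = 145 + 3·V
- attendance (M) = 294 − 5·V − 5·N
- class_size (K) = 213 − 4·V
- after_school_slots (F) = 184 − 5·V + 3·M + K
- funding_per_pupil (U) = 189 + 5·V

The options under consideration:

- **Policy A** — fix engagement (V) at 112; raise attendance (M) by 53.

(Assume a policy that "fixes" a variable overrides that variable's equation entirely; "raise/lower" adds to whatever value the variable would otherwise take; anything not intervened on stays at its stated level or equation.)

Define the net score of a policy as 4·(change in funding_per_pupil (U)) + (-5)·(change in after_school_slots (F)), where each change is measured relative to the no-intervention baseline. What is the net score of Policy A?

17455

Baseline:
  V = 62
  N = 145 + 3·62 = 331
  M = 294 − 5·62 − 5·331 = -1671
  K = 213 − 4·62 = -35
  F = 184 − 5·62 + 3·(-1671) + (-35) = -5174
  U = 189 + 5·62 = 499
Policy A (V := 112, M + 53):
  V = 112
  N = 145 + 3·112 = 481
  M = 294 − 5·112 − 5·481 (+53 from intervention) = -2618
  K = 213 − 4·112 = -235
  F = 184 − 5·112 + 3·(-2618) + (-235) = -8465
  U = 189 + 5·112 = 749
ΔU = 749 − 499 = 250; ΔF = -8465 − (-5174) = -3291
Score = 4·250 + (-5)·(-3291) = 17455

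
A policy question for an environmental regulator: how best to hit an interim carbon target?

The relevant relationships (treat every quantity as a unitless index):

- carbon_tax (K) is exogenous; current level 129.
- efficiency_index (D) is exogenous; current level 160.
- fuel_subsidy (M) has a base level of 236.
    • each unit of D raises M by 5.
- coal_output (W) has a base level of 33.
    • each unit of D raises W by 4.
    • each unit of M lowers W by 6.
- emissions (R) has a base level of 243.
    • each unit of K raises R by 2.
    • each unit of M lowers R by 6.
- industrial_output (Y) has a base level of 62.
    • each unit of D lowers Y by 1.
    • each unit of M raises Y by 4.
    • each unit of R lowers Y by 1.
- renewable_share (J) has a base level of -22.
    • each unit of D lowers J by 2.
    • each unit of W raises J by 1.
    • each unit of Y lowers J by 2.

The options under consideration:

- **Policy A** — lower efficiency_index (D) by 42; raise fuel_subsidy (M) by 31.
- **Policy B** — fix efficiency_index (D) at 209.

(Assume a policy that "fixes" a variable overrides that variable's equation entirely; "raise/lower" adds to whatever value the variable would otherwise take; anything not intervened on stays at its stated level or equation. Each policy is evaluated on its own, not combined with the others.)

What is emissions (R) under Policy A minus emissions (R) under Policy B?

2544

Policy A (D − 42, M + 31):
  K = 129
  D = 160 − 42 = 118
  M = 236 + 5·118 (+31 from intervention) = 857
  R = 243 + 2·129 − 6·857 = -4641
Policy B (D := 209):
  K = 129
  D = 209
  M = 236 + 5·209 = 1281
  R = 243 + 2·129 − 6·1281 = -7185
R: -4641 − (-7185) = 2544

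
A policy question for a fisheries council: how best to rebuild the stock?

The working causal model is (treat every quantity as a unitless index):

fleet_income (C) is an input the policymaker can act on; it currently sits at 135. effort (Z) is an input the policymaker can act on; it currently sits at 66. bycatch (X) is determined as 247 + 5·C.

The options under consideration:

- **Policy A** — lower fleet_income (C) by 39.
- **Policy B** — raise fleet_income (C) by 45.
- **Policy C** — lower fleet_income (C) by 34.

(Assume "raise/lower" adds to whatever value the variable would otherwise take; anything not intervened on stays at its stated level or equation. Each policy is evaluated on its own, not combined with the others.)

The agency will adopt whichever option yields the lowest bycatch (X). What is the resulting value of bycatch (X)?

727

Policy A (C − 39):
  C = 135 − 39 = 96
  X = 247 + 5·96 = 727
Policy B (C + 45):
  C = 135 + 45 = 180
  X = 247 + 5·180 = 1147
Policy C (C − 34):
  C = 135 − 34 = 101
  X = 247 + 5·101 = 752
Comparing — Policy A: X=727, Policy B: X=1147, Policy C: X=752. Lowest is 727 (Policy A).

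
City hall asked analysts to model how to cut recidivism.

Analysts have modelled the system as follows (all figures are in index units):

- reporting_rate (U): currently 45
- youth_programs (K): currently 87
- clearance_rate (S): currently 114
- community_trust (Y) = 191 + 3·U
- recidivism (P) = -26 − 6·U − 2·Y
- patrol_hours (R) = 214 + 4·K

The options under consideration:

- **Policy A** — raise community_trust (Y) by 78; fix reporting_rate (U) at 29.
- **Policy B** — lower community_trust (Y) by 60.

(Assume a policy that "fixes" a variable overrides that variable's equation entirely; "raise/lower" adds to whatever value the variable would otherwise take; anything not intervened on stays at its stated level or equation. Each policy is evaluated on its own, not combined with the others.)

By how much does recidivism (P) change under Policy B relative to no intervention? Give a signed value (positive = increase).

120

Baseline:
  U = 45
  Y = 191 + 3·45 = 326
  P = -26 − 6·45 − 2·326 = -948
Policy B (Y − 60):
  U = 45
  Y = 191 + 3·45 (−60 from intervention) = 266
  P = -26 − 6·45 − 2·266 = -828
Change in P: -828 − (-948) = 120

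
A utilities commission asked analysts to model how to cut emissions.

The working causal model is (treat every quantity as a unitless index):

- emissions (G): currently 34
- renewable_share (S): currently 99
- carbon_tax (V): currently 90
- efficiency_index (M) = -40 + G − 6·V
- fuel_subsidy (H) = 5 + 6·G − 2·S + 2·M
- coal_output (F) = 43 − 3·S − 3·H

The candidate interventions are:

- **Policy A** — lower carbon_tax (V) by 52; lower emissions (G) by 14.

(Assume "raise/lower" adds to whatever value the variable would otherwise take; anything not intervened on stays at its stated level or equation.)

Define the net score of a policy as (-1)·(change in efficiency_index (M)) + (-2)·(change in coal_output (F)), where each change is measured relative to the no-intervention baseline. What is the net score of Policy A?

Baseline:
  G = 34
  S = 99
  V = 90
  M = -40 + 34 − 6·90 = -546
  H = 5 + 6·34 − 2·99 + 2·(-546) = -1081
  F = 43 − 3·99 − 3·(-1081) = 2989
Policy A (V − 52, G − 14):
  G = 34 − 14 = 20
  S = 99
  V = 90 − 52 = 38
  M = -40 + 20 − 6·38 = -248
  H = 5 + 6·20 − 2·99 + 2·(-248) = -569
  F = 43 − 3·99 − 3·(-569) = 1453
ΔM = -248 − (-546) = 298; ΔF = 1453 − 2989 = -1536
Score = (-1)·298 + (-2)·(-1536) = 2774

2774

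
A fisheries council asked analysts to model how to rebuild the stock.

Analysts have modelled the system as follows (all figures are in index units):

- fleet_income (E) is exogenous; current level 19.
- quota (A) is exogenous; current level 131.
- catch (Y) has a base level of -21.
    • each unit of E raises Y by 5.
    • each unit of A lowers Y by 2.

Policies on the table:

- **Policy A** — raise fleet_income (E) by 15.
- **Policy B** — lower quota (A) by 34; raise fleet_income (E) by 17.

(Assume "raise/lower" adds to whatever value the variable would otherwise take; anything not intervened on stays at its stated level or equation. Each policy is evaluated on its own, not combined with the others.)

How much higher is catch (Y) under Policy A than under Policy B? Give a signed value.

Policy A (E + 15):
  E = 19 + 15 = 34
  A = 131
  Y = -21 + 5·34 − 2·131 = -113
Policy B (A − 34, E + 17):
  E = 19 + 17 = 36
  A = 131 − 34 = 97
  Y = -21 + 5·36 − 2·97 = -35
Y: -113 − (-35) = -78

-78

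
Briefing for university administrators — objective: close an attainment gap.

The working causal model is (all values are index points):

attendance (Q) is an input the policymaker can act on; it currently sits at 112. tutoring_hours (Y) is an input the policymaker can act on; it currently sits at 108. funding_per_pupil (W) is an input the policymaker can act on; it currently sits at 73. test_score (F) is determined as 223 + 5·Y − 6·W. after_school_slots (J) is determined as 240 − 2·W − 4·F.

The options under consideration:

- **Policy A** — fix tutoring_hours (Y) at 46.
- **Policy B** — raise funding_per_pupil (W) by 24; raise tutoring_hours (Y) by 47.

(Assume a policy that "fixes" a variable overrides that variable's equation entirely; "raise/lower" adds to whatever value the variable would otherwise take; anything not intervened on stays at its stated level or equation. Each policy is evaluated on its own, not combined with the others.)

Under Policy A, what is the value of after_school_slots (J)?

Policy A (Y := 46):
  Y = 46
  W = 73
  F = 223 + 5·46 − 6·73 = 15
  J = 240 − 2·73 − 4·15 = 34

34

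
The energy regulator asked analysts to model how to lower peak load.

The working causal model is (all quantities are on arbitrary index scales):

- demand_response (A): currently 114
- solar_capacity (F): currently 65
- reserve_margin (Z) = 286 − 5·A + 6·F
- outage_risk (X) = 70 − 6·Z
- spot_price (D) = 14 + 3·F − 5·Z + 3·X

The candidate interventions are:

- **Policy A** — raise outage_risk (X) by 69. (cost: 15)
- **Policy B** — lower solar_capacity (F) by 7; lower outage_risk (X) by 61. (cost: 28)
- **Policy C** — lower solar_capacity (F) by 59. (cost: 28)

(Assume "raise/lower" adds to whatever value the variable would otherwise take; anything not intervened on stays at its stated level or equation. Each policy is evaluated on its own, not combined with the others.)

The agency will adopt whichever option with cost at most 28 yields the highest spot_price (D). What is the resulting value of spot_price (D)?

5946

Policy A (X + 69):
  A = 114
  F = 65
  Z = 286 − 5·114 + 6·65 = 106
  X = 70 − 6·106 (+69 from intervention) = -497
  D = 14 + 3·65 − 5·106 + 3·(-497) = -1812
Policy B (F − 7, X − 61):
  A = 114
  F = 65 − 7 = 58
  Z = 286 − 5·114 + 6·58 = 64
  X = 70 − 6·64 (−61 from intervention) = -375
  D = 14 + 3·58 − 5·64 + 3·(-375) = -1257
Policy C (F − 59):
  A = 114
  F = 65 − 59 = 6
  Z = 286 − 5·114 + 6·6 = -248
  X = 70 − 6·(-248) = 1558
  D = 14 + 3·6 − 5·(-248) + 3·1558 = 5946
Comparing — Policy A: D=-1812, Policy B: D=-1257, Policy C: D=5946. Highest is 5946 (Policy C).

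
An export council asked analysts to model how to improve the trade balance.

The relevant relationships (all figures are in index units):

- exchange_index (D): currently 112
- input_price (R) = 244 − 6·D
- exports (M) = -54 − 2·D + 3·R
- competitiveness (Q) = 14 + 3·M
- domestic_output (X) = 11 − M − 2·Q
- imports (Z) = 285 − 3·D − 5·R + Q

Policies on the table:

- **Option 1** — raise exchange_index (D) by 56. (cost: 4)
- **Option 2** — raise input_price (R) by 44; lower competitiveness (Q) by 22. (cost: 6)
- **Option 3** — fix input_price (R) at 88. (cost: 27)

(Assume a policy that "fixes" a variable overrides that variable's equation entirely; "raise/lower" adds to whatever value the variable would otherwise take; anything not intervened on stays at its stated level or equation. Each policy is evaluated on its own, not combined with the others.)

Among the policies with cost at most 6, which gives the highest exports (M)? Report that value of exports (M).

Option 1 (D + 56):
  D = 112 + 56 = 168
  R = 244 − 6·168 = -764
  M = -54 − 2·168 + 3·(-764) = -2682
Option 2 (R + 44, Q − 22):
  D = 112
  R = 244 − 6·112 (+44 from intervention) = -384
  M = -54 − 2·112 + 3·(-384) = -1430
Comparing — Option 1: M=-2682, Option 2: M=-1430. Highest is -1430 (Option 2).

-1430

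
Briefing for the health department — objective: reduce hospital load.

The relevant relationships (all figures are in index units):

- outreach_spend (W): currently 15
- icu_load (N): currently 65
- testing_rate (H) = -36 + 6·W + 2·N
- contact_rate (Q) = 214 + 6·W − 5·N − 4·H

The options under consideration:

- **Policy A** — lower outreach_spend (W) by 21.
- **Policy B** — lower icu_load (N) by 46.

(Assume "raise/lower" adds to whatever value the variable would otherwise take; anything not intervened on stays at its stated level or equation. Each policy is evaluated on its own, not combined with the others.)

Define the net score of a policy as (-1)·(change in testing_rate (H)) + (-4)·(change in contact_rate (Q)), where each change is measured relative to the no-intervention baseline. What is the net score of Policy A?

Baseline:
  W = 15
  N = 65
  H = -36 + 6·15 + 2·65 = 184
  Q = 214 + 6·15 − 5·65 − 4·184 = -757
Policy A (W − 21):
  W = 15 − 21 = -6
  N = 65
  H = -36 + 6·(-6) + 2·65 = 58
  Q = 214 + 6·(-6) − 5·65 − 4·58 = -379
ΔH = 58 − 184 = -126; ΔQ = -379 − (-757) = 378
Score = (-1)·(-126) + (-4)·378 = -1386

-1386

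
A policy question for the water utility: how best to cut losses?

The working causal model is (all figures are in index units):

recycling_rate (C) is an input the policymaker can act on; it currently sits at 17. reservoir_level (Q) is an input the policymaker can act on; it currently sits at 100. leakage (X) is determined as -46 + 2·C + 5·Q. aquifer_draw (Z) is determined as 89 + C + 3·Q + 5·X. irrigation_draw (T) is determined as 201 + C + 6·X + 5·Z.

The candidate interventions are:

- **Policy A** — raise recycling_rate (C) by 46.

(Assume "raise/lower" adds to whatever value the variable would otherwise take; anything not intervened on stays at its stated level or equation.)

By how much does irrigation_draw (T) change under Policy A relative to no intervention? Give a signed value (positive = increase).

3128

Baseline:
  C = 17
  Q = 100
  X = -46 + 2·17 + 5·100 = 488
  Z = 89 + 17 + 3·100 + 5·488 = 2846
  T = 201 + 17 + 6·488 + 5·2846 = 17376
Policy A (C + 46):
  C = 17 + 46 = 63
  Q = 100
  X = -46 + 2·63 + 5·100 = 580
  Z = 89 + 63 + 3·100 + 5·580 = 3352
  T = 201 + 63 + 6·580 + 5·3352 = 20504
Change in T: 20504 − 17376 = 3128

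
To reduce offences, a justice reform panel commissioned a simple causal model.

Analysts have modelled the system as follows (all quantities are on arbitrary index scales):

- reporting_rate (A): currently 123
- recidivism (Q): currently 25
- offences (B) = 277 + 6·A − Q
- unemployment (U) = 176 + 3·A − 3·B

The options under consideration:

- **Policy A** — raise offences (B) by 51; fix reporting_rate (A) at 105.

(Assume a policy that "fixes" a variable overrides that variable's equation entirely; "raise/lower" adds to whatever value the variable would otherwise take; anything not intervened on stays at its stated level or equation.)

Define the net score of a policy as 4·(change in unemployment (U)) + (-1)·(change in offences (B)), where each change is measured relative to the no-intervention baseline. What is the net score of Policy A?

525

Baseline:
  A = 123
  Q = 25
  B = 277 + 6·123 − 25 = 990
  U = 176 + 3·123 − 3·990 = -2425
Policy A (B + 51, A := 105):
  A = 105
  Q = 25
  B = 277 + 6·105 − 25 (+51 from intervention) = 933
  U = 176 + 3·105 − 3·933 = -2308
ΔU = -2308 − (-2425) = 117; ΔB = 933 − 990 = -57
Score = 4·117 + (-1)·(-57) = 525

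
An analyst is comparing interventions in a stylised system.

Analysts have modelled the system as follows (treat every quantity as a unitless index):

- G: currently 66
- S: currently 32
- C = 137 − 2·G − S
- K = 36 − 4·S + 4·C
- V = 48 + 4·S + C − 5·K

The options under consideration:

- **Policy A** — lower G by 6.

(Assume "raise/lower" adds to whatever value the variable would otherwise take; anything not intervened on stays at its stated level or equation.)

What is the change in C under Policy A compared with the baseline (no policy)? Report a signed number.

12

Baseline:
  G = 66
  S = 32
  C = 137 − 2·66 − 32 = -27
Policy A (G − 6):
  G = 66 − 6 = 60
  S = 32
  C = 137 − 2·60 − 32 = -15
Change in C: -15 − (-27) = 12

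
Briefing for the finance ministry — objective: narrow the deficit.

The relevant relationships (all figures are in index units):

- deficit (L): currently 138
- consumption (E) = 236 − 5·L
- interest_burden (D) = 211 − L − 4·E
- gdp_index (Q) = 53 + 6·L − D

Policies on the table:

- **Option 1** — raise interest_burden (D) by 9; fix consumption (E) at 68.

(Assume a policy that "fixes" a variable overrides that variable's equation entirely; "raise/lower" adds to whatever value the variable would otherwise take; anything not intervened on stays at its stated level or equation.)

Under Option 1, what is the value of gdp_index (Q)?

1071

Option 1 (D + 9, E := 68):
  L = 138
  E = 68
  D = 211 − 138 − 4·68 (+9 from intervention) = -190
  Q = 53 + 6·138 − (-190) = 1071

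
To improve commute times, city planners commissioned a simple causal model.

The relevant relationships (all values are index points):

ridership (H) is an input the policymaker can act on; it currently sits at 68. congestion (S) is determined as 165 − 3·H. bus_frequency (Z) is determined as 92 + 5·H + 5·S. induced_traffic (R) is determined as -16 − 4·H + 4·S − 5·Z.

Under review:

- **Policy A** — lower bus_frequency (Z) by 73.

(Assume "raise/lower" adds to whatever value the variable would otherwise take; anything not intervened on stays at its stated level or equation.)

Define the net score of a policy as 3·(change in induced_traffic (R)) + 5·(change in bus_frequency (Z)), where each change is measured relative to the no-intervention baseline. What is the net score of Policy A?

Baseline:
  H = 68
  S = 165 − 3·68 = -39
  Z = 92 + 5·68 + 5·(-39) = 237
  R = -16 − 4·68 + 4·(-39) − 5·237 = -1629
Policy A (Z − 73):
  H = 68
  S = 165 − 3·68 = -39
  Z = 92 + 5·68 + 5·(-39) (−73 from intervention) = 164
  R = -16 − 4·68 + 4·(-39) − 5·164 = -1264
ΔR = -1264 − (-1629) = 365; ΔZ = 164 − 237 = -73
Score = 3·365 + 5·(-73) = 730

730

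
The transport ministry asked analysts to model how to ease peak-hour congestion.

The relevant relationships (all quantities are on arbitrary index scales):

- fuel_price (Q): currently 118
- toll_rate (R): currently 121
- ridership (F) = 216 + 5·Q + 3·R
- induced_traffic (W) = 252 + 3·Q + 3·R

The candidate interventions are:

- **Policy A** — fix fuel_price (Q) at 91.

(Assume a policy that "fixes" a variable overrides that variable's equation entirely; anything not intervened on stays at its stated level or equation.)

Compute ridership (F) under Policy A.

Policy A (Q := 91):
  Q = 91
  R = 121
  F = 216 + 5·91 + 3·121 = 1034

1034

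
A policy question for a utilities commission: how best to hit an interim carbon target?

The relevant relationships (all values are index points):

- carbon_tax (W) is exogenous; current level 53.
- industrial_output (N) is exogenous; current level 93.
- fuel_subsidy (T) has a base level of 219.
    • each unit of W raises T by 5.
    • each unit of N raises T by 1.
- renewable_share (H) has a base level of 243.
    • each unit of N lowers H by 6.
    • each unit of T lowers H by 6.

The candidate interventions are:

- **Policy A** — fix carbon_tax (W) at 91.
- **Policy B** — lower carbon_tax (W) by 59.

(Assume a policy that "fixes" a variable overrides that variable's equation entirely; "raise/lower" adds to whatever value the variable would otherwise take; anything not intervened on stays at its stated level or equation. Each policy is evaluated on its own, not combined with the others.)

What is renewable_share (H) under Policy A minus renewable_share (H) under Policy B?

-2910

Policy A (W := 91):
  W = 91
  N = 93
  T = 219 + 5·91 + 93 = 767
  H = 243 − 6·93 − 6·767 = -4917
Policy B (W − 59):
  W = 53 − 59 = -6
  N = 93
  T = 219 + 5·(-6) + 93 = 282
  H = 243 − 6·93 − 6·282 = -2007
H: -4917 − (-2007) = -2910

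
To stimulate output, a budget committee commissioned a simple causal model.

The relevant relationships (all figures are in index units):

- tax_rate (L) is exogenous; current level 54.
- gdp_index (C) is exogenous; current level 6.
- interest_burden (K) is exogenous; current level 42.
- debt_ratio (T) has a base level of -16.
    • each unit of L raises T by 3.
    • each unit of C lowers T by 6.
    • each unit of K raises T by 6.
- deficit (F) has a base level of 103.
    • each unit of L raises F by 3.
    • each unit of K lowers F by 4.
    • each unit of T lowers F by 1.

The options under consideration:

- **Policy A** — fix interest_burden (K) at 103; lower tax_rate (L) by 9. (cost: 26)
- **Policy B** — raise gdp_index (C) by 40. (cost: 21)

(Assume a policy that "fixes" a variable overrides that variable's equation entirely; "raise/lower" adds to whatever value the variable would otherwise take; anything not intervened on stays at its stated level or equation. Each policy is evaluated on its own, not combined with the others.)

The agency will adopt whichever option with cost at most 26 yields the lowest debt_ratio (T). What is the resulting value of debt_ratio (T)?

122

Policy A (K := 103, L − 9):
  L = 54 − 9 = 45
  C = 6
  K = 103
  T = -16 + 3·45 − 6·6 + 6·103 = 701
Policy B (C + 40):
  L = 54
  C = 6 + 40 = 46
  K = 42
  T = -16 + 3·54 − 6·46 + 6·42 = 122
Comparing — Policy A: T=701, Policy B: T=122. Lowest is 122 (Policy B).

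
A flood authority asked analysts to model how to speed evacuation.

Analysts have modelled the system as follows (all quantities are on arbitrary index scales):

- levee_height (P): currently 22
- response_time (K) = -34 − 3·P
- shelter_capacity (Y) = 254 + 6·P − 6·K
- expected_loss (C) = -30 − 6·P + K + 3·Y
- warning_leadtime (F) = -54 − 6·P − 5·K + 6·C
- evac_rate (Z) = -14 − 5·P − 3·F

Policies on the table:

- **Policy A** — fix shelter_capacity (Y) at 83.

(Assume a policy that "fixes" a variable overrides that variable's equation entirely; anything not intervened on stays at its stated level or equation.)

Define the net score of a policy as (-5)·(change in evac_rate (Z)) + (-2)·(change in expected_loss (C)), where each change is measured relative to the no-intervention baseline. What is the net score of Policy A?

-238392

Baseline:
  P = 22
  K = -34 − 3·22 = -100
  Y = 254 + 6·22 − 6·(-100) = 986
  C = -30 − 6·22 + (-100) + 3·986 = 2696
  F = -54 − 6·22 − 5·(-100) + 6·2696 = 16490
  Z = -14 − 5·22 − 3·16490 = -49594
Policy A (Y := 83):
  P = 22
  K = -34 − 3·22 = -100
  Y = 83
  C = -30 − 6·22 + (-100) + 3·83 = -13
  F = -54 − 6·22 − 5·(-100) + 6·(-13) = 236
  Z = -14 − 5·22 − 3·236 = -832
ΔZ = -832 − (-49594) = 48762; ΔC = -13 − 2696 = -2709
Score = (-5)·48762 + (-2)·(-2709) = -238392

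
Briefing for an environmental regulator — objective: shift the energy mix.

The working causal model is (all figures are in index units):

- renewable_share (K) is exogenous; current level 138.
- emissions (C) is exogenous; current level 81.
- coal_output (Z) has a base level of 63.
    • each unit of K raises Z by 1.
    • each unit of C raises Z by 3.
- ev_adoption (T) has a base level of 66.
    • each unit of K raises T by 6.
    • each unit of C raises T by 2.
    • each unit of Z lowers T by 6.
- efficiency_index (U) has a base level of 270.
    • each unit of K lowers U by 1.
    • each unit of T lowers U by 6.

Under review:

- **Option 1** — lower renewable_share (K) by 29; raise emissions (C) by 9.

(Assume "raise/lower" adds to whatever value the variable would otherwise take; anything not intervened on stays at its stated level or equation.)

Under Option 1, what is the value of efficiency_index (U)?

10673

Option 1 (K − 29, C + 9):
  K = 138 − 29 = 109
  C = 81 + 9 = 90
  Z = 63 + 109 + 3·90 = 442
  T = 66 + 6·109 + 2·90 − 6·442 = -1752
  U = 270 − 109 − 6·(-1752) = 10673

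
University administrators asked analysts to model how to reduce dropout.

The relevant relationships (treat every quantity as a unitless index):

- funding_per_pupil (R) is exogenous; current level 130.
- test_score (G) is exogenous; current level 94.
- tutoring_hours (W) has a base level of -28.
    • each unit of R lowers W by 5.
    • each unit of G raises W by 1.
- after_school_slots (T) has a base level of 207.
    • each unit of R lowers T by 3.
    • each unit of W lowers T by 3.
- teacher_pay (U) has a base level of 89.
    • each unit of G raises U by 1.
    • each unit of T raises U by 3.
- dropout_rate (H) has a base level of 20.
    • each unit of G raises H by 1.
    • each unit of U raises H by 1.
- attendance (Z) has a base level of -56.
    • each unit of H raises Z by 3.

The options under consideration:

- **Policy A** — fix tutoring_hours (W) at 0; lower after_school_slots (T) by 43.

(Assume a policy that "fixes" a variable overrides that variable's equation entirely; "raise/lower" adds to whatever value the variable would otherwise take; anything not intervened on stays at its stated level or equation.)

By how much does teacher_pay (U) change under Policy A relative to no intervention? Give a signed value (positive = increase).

-5385

Baseline:
  R = 130
  G = 94
  W = -28 − 5·130 + 94 = -584
  T = 207 − 3·130 − 3·(-584) = 1569
  U = 89 + 94 + 3·1569 = 4890
Policy A (W := 0, T − 43):
  R = 130
  G = 94
  W = 0
  T = 207 − 3·130 − 3·0 (−43 from intervention) = -226
  U = 89 + 94 + 3·(-226) = -495
Change in U: -495 − 4890 = -5385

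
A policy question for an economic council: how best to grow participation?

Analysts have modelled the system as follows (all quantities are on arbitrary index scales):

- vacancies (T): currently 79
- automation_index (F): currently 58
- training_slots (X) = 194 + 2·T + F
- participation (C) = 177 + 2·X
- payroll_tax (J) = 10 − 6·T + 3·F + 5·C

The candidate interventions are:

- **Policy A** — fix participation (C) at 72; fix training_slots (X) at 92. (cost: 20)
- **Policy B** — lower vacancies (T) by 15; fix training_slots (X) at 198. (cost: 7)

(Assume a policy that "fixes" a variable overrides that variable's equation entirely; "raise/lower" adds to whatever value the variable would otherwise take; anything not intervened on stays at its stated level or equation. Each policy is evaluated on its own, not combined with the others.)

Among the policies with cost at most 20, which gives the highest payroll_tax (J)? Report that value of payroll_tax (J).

2665

Policy A (C := 72, X := 92):
  T = 79
  F = 58
  X = 92
  C = 72
  J = 10 − 6·79 + 3·58 + 5·72 = 70
Policy B (T − 15, X := 198):
  T = 79 − 15 = 64
  F = 58
  X = 198
  C = 177 + 2·198 = 573
  J = 10 − 6·64 + 3·58 + 5·573 = 2665
Comparing — Policy A: J=70, Policy B: J=2665. Highest is 2665 (Policy B).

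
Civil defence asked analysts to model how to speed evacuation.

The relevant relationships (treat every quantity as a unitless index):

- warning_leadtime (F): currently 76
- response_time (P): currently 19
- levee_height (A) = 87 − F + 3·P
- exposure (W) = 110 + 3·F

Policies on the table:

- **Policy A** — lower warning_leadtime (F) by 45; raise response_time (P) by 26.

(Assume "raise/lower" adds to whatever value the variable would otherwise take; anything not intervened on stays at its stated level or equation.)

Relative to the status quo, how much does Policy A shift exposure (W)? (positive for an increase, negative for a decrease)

Baseline:
  F = 76
  W = 110 + 3·76 = 338
Policy A (F − 45, P + 26):
  F = 76 − 45 = 31
  W = 110 + 3·31 = 203
Change in W: 203 − 338 = -135

-135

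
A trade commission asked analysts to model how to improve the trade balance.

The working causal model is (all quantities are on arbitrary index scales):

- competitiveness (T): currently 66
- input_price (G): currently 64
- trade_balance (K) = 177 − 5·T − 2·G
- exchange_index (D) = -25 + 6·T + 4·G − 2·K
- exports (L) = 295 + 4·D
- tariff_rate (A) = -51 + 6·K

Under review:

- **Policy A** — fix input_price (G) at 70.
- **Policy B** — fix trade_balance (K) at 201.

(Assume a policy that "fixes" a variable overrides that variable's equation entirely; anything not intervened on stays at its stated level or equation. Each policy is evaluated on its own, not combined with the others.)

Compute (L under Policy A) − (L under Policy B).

Policy A (G := 70):
  T = 66
  G = 70
  K = 177 − 5·66 − 2·70 = -293
  D = -25 + 6·66 + 4·70 − 2·(-293) = 1237
  L = 295 + 4·1237 = 5243
Policy B (K := 201):
  T = 66
  G = 64
  K = 201
  D = -25 + 6·66 + 4·64 − 2·201 = 225
  L = 295 + 4·225 = 1195
L: 5243 − 1195 = 4048

4048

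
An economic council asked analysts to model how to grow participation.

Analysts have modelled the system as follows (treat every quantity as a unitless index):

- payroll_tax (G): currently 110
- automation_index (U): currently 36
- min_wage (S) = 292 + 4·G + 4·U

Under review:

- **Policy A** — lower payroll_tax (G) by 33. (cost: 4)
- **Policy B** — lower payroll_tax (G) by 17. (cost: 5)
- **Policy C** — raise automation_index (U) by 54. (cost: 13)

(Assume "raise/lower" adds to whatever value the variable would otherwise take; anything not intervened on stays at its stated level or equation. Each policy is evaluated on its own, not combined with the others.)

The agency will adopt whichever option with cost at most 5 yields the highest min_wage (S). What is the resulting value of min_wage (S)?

Policy A (G − 33):
  G = 110 − 33 = 77
  U = 36
  S = 292 + 4·77 + 4·36 = 744
Policy B (G − 17):
  G = 110 − 17 = 93
  U = 36
  S = 292 + 4·93 + 4·36 = 808
Comparing — Policy A: S=744, Policy B: S=808. Highest is 808 (Policy B).

808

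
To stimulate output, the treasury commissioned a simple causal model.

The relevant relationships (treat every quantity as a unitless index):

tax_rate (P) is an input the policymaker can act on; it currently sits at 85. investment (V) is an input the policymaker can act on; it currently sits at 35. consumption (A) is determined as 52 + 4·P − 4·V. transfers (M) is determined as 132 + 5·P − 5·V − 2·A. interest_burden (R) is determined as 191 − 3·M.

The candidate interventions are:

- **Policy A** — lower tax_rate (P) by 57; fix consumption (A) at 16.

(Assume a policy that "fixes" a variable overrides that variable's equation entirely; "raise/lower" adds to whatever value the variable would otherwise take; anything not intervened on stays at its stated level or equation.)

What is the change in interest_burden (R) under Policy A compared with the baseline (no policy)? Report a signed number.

-561

Baseline:
  P = 85
  V = 35
  A = 52 + 4·85 − 4·35 = 252
  M = 132 + 5·85 − 5·35 − 2·252 = -122
  R = 191 − 3·(-122) = 557
Policy A (P − 57, A := 16):
  P = 85 − 57 = 28
  V = 35
  A = 16
  M = 132 + 5·28 − 5·35 − 2·16 = 65
  R = 191 − 3·65 = -4
Change in R: -4 − 557 = -561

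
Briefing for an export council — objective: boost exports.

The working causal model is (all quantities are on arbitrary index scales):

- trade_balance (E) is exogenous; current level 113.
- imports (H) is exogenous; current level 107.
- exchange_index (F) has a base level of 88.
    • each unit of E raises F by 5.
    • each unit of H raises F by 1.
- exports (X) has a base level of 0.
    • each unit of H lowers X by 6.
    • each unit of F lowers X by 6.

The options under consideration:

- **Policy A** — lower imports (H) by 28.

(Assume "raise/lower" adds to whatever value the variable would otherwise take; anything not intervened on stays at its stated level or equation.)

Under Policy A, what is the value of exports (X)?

Policy A (H − 28):
  E = 113
  H = 107 − 28 = 79
  F = 88 + 5·113 + 79 = 732
  X = 0 − 6·79 − 6·732 = -4866

-4866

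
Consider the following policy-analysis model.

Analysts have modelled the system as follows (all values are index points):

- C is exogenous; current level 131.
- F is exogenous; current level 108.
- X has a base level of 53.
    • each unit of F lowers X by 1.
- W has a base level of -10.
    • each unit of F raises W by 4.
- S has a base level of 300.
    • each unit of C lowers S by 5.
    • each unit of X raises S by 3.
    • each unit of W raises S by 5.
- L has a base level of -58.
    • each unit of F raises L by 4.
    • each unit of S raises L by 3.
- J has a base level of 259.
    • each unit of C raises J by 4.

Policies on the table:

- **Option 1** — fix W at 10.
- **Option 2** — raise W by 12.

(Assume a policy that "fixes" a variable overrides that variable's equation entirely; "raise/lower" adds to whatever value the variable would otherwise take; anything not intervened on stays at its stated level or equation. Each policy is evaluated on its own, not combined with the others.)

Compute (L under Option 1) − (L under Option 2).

-6360

Option 1 (W := 10):
  C = 131
  F = 108
  X = 53 − 108 = -55
  W = 10
  S = 300 − 5·131 + 3·(-55) + 5·10 = -470
  L = -58 + 4·108 + 3·(-470) = -1036
Option 2 (W + 12):
  C = 131
  F = 108
  X = 53 − 108 = -55
  W = -10 + 4·108 (+12 from intervention) = 434
  S = 300 − 5·131 + 3·(-55) + 5·434 = 1650
  L = -58 + 4·108 + 3·1650 = 5324
L: -1036 − 5324 = -6360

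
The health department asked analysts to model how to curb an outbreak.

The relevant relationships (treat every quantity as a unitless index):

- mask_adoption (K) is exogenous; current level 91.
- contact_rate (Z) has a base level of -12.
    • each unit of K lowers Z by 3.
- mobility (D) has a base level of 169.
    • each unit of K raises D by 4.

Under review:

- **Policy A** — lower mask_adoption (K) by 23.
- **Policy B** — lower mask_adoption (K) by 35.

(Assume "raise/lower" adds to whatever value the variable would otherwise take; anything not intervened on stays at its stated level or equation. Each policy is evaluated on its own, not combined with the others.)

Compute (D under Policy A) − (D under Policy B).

Policy A (K − 23):
  K = 91 − 23 = 68
  D = 169 + 4·68 = 441
Policy B (K − 35):
  K = 91 − 35 = 56
  D = 169 + 4·56 = 393
D: 441 − 393 = 48

48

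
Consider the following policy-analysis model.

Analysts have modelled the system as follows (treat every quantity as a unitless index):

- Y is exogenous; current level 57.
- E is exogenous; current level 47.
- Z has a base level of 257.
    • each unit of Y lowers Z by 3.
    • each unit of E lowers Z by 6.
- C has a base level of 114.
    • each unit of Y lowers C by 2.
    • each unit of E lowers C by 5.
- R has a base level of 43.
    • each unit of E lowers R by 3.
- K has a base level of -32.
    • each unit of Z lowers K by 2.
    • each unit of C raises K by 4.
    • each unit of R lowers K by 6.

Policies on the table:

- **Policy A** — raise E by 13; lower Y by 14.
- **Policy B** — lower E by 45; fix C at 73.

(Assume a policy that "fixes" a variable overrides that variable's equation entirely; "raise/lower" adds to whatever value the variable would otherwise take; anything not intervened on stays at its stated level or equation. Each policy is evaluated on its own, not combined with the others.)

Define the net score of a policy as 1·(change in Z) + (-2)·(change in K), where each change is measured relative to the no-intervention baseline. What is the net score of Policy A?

-352

Baseline:
  Y = 57
  E = 47
  Z = 257 − 3·57 − 6·47 = -196
  C = 114 − 2·57 − 5·47 = -235
  R = 43 − 3·47 = -98
  K = -32 − 2·(-196) + 4·(-235) − 6·(-98) = 8
Policy A (E + 13, Y − 14):
  Y = 57 − 14 = 43
  E = 47 + 13 = 60
  Z = 257 − 3·43 − 6·60 = -232
  C = 114 − 2·43 − 5·60 = -272
  R = 43 − 3·60 = -137
  K = -32 − 2·(-232) + 4·(-272) − 6·(-137) = 166
ΔZ = -232 − (-196) = -36; ΔK = 166 − 8 = 158
Score = 1·(-36) + (-2)·158 = -352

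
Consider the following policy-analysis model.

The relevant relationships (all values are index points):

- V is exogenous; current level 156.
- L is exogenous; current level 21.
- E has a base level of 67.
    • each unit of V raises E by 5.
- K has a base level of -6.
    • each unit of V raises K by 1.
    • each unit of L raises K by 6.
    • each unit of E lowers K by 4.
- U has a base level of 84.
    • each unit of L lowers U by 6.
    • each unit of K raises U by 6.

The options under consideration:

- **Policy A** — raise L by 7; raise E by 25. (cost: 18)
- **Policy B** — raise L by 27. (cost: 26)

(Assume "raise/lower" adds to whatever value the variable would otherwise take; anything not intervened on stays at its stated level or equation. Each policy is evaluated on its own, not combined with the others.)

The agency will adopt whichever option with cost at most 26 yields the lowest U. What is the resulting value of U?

Policy A (L + 7, E + 25):
  V = 156
  L = 21 + 7 = 28
  E = 67 + 5·156 (+25 from intervention) = 872
  K = -6 + 156 + 6·28 − 4·872 = -3170
  U = 84 − 6·28 + 6·(-3170) = -19104
Policy B (L + 27):
  V = 156
  L = 21 + 27 = 48
  E = 67 + 5·156 = 847
  K = -6 + 156 + 6·48 − 4·847 = -2950
  U = 84 − 6·48 + 6·(-2950) = -17904
Comparing — Policy A: U=-19104, Policy B: U=-17904. Lowest is -19104 (Policy A).

-19104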